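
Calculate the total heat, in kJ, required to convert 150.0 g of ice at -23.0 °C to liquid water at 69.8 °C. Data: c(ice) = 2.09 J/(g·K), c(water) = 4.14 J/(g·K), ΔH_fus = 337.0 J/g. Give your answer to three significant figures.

q = 101 kJ

q1 (heat ice -23.0→0.0 °C): 150.0 × 2.09 × 23.0 = 7211 J
q2 (melt at 0 °C): 150.0 × 337.0 = 50550 J
q3 (heat water 0.0→69.8 °C): 150.0 × 4.14 × 69.8 = 43346 J
Total: 7211 + 50550 + 43346 = 101107 J = 101 kJ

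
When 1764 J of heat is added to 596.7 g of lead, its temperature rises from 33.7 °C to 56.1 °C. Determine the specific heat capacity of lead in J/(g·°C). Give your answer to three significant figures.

c = q / (m ΔT) = 1764 / (596.7 × 22.4)
c = 1764 / 13366.08 = 0.132 J/(g·°C)

c = 0.132 J/(g·°C)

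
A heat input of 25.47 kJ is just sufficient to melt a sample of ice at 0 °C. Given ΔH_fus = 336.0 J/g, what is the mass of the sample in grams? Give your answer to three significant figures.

m = 75.8 g

m = q / ΔH_fus = 25470 J / 336.0 J/g = 75.8 g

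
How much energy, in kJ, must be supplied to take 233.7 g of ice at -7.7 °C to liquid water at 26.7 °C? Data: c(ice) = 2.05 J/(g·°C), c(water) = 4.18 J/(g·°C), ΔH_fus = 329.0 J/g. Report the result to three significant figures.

q1 (heat ice -7.7→0.0 °C): 233.7 × 2.05 × 7.7 = 3689 J
q2 (melt at 0 °C): 233.7 × 329.0 = 76887 J
q3 (heat water 0.0→26.7 °C): 233.7 × 4.18 × 26.7 = 26082 J
Total: 3689 + 76887 + 26082 = 106658 J = 107 kJ

q = 107 kJ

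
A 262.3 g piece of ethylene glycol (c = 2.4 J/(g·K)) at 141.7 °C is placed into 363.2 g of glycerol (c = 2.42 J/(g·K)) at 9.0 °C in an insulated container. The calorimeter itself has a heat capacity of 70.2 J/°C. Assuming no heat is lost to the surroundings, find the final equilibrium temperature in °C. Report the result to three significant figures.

T_f = 61.9 °C

Heat lost by ethylene glycol = heat gained by glycerol + calorimeter.
(262.3)(2.4)(141.7 − T) = [(363.2)(2.42) + 70.2](T − 9.0)
629.52 (141.7 − T) = 949.144 (T − 9.0)
89203 − 629.52 T = 949.144 T − 8542.3
97745.3 = 1578.664 T
T = 61.92 °C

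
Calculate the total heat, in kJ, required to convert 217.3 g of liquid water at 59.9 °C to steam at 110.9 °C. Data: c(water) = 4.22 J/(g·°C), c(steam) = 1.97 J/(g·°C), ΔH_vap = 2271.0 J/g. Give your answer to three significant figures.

q = 535 kJ

q1 (heat water 59.9→100.0 °C): 217.3 × 4.22 × 40.1 = 36772 J
q2 (vaporize at 100 °C): 217.3 × 2271.0 = 493488 J
q3 (heat steam 100.0→110.9 °C): 217.3 × 1.97 × 10.9 = 4666 J
Total: 36772 + 493488 + 4666 = 534926 J = 535 kJ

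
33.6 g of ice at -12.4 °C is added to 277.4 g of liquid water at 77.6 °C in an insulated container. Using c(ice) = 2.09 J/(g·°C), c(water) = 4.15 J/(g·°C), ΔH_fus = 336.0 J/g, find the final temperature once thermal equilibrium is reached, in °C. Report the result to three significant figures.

Heat to bring ice to 0 °C and melt it: q₁ = 33.6×2.09×12.4 + 33.6×336.0 = 12160 J
Heat the water can supply cooling to 0 °C: 277.4×4.15×77.6 = 89333.9 J > q₁, so all ice melts.
Energy balance: 277.4×4.15×(77.6 − T) = 12160 + 33.6×4.15×(T − 0)
1151.21(77.6 − T) = 12160 + 139.44 T
89333.9 − 12160 = 1290.65 T
T = 77173.9 / 1290.65 = 59.79 °C

T_f = 59.8 °C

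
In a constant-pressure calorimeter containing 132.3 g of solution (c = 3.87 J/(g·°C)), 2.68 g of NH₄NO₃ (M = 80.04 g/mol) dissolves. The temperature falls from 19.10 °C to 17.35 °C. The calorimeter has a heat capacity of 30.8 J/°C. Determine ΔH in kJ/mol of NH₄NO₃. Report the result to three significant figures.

ΔH = 28.4 kJ/mol

|ΔT| = |17.35 − 19.10| = 1.75 °C
|q_surr| = (132.3 × 3.87 + 30.8) × 1.75 = 542.801 × 1.75 = 949.9 J
n(NH₄NO₃) = 2.68 / 80.04 = 0.03348 mol
Temperature fell, so q_rxn = +|q_surr| = 0.9499 kJ
ΔH = q_rxn / n = 28.37 kJ/mol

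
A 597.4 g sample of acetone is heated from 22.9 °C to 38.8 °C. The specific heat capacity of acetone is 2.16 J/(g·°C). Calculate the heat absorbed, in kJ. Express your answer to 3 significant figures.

q = m c ΔT = 597.4 × 2.16 × (38.8 − 22.9)
q = 597.4 × 2.16 × 15.9 = 20520 J = 20.5 kJ

q = 20.5 kJ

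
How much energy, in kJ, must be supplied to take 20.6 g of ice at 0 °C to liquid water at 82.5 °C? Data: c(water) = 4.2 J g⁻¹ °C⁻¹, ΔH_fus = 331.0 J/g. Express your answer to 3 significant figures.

q1 (melt at 0 °C): 20.6 × 331.0 = 6819 J
q2 (heat water 0.0→82.5 °C): 20.6 × 4.2 × 82.5 = 7138 J
Total: 6819 + 7138 = 13957 J = 14.0 kJ

q = 14.0 kJ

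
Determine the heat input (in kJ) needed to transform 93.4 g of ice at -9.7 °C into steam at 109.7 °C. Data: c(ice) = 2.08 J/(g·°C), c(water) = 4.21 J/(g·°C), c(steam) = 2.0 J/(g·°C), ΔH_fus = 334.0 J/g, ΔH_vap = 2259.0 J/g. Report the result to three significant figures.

q1 (heat ice -9.7→0.0 °C): 93.4 × 2.08 × 9.7 = 1884 J
q2 (melt at 0 °C): 93.4 × 334.0 = 31196 J
q3 (heat water 0.0→100.0 °C): 93.4 × 4.21 × 100.0 = 39321 J
q4 (vaporize at 100 °C): 93.4 × 2259.0 = 210991 J
q5 (heat steam 100.0→109.7 °C): 93.4 × 2.0 × 9.7 = 1812 J
Total: 1884 + 31196 + 39321 + 210991 + 1812 = 285204 J = 285 kJ

q = 285 kJ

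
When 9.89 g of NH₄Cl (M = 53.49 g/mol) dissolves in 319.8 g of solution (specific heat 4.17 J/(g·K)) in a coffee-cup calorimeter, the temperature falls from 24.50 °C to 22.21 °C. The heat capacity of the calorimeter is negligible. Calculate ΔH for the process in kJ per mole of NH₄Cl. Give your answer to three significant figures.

ΔH = 16.5 kJ/mol

|ΔT| = |22.21 − 24.50| = 2.29 °C
|q_surr| = (319.8 × 4.17) × 2.29 = 1333.566 × 2.29 = 3054 J
n(NH₄Cl) = 9.89 / 53.49 = 0.1849 mol
Temperature fell, so q_rxn = +|q_surr| = 3.054 kJ
ΔH = q_rxn / n = 16.52 kJ/mol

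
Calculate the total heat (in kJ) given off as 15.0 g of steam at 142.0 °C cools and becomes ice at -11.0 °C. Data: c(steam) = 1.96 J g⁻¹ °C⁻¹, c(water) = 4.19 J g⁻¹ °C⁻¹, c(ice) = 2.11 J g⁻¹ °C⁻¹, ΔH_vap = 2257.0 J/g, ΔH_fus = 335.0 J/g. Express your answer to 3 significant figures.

q1 (cool steam 142.0→100 °C): 15.0 × 1.96 × 42.0 = 1235 J
q2 (condense at 100 °C): 15.0 × 2257.0 = 33855 J
q3 (cool water 100→0 °C): 15.0 × 4.19 × 100.0 = 6285 J
q4 (freeze at 0 °C): 15.0 × 335.0 = 5025 J
q5 (cool ice 0→-11.0 °C): 15.0 × 2.11 × 11.0 = 348 J
Total: 1235 + 33855 + 6285 + 5025 + 348 = 46748 J = 46.7 kJ

q = 46.7 kJ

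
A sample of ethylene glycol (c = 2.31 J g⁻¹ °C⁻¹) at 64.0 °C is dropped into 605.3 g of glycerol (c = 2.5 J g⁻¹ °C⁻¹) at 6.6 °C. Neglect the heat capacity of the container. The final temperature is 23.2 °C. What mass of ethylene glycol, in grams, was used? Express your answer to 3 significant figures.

m = 267 g

q_gained = (605.3 × 2.5) × (23.2 − 6.6) = 25120 J
q_lost = m × 2.31 × (64.0 − 23.2) = 94.248 m
m = 25120 / 94.248 = 267 g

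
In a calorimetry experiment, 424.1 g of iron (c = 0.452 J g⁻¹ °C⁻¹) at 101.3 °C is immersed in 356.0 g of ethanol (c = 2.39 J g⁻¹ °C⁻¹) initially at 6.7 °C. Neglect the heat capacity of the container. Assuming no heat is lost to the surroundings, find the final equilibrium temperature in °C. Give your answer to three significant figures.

Heat lost by iron = heat gained by ethanol.
(424.1)(0.452)(101.3 − T) = (356.0)(2.39)(T − 6.7)
191.6932 (101.3 − T) = 850.84 (T − 6.7)
19419 − 191.6932 T = 850.84 T − 5700.6
25119.6 = 1042.5332 T
T = 24.09 °C

T_f = 24.1 °C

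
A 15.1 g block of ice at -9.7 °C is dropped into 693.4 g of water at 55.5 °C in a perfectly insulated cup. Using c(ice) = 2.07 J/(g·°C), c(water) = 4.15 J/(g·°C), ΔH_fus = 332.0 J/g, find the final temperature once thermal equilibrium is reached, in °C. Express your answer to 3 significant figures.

T_f = 52.5 °C

Heat to bring ice to 0 °C and melt it: q₁ = 15.1×2.07×9.7 + 15.1×332.0 = 5316.4 J
Heat the water can supply cooling to 0 °C: 693.4×4.15×55.5 = 159707 J > q₁, so all ice melts.
Energy balance: 693.4×4.15×(55.5 − T) = 5316.4 + 15.1×4.15×(T − 0)
2877.61(55.5 − T) = 5316.4 + 62.665 T
159707 − 5316.4 = 2940.275 T
T = 154390.6 / 2940.275 = 52.51 °C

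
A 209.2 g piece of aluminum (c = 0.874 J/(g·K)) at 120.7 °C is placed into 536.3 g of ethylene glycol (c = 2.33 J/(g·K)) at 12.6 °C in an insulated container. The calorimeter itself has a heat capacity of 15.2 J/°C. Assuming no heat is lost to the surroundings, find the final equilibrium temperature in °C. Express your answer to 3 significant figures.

T_f = 26.3 °C

Heat lost by aluminum = heat gained by ethylene glycol + calorimeter.
(209.2)(0.874)(120.7 − T) = [(536.3)(2.33) + 15.2](T − 12.6)
182.8408 (120.7 − T) = 1264.779 (T − 12.6)
22069 − 182.8408 T = 1264.779 T − 15936
38005 = 1447.6198 T
T = 26.25 °C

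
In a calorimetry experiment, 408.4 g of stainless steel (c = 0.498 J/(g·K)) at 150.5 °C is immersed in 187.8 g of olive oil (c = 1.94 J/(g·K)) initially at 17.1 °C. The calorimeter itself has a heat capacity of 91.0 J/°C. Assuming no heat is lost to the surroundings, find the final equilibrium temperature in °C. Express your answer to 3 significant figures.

T_f = 58.3 °C

Heat lost by stainless steel = heat gained by olive oil + calorimeter.
(408.4)(0.498)(150.5 − T) = [(187.8)(1.94) + 91.0](T − 17.1)
203.3832 (150.5 − T) = 455.332 (T − 17.1)
30609 − 203.3832 T = 455.332 T − 7786.2
38395.2 = 658.7152 T
T = 58.29 °C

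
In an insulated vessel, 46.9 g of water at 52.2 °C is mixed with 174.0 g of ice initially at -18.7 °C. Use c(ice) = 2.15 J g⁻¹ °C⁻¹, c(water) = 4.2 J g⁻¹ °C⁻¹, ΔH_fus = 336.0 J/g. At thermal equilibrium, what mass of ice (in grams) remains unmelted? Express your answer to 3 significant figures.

Heat to warm all ice to 0 °C: 174.0×2.15×18.7 = 6995.7 J
Heat released by water cooling to 0 °C: 46.9×4.2×52.2 = 10282 J
10282 J < 6995.7 + 174.0×336.0 = 65459.7 J, so not all ice melts; final T = 0 °C.
Heat left for melting: 10282 − 6995.7 = 3286.3 J
Mass melted = 3286.3 / 336.0 = 9.781 g
Ice remaining = 174.0 − 9.781 = 164.219 g

m_ice remaining = 164 g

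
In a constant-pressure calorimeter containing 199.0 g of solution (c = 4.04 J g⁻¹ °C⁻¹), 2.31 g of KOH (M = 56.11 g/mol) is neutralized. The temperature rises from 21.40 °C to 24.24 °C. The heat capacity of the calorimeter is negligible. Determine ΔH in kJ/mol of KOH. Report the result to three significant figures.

ΔH = -55.5 kJ/mol

|ΔT| = |24.24 − 21.40| = 2.84 °C
|q_surr| = (199.0 × 4.04) × 2.84 = 803.96 × 2.84 = 2283 J
n(KOH) = 2.31 / 56.11 = 0.04117 mol
Temperature rose, so q_rxn = −|q_surr| = -2.283 kJ
ΔH = q_rxn / n = -55.45 kJ/mol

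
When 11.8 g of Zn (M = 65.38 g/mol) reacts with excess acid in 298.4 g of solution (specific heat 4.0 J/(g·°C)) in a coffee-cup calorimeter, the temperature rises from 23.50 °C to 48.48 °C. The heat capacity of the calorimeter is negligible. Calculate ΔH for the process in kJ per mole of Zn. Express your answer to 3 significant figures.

|ΔT| = |48.48 − 23.50| = 24.98 °C
|q_surr| = (298.4 × 4.0) × 24.98 = 1193.6 × 24.98 = 29820 J
n(Zn) = 11.8 / 65.38 = 0.1805 mol
Temperature rose, so q_rxn = −|q_surr| = -29.82 kJ
ΔH = q_rxn / n = -165.2 kJ/mol

ΔH = -165 kJ/mol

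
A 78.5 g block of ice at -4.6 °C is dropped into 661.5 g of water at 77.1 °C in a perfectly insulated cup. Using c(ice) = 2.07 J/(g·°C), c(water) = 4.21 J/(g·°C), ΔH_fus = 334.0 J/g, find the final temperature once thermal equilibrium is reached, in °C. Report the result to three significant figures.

Heat to bring ice to 0 °C and melt it: q₁ = 78.5×2.07×4.6 + 78.5×334.0 = 26966 J
Heat the water can supply cooling to 0 °C: 661.5×4.21×77.1 = 214717 J > q₁, so all ice melts.
Energy balance: 661.5×4.21×(77.1 − T) = 26966 + 78.5×4.21×(T − 0)
2784.915(77.1 − T) = 26966 + 330.485 T
214717 − 26966 = 3115.400 T
T = 187751 / 3115.400 = 60.27 °C

T_f = 60.3 °C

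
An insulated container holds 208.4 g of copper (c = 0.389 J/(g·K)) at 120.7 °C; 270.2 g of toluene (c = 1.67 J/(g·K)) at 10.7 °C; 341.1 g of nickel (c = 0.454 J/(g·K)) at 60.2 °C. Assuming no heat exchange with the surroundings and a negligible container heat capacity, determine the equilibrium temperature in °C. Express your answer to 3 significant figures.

T_f = 34.8 °C

Σ mᵢcᵢ(T − Tᵢ) = 0  ⇒  T = Σ mᵢcᵢTᵢ / Σ mᵢcᵢ
Σ mᵢcᵢ = 208.4×0.389 + 270.2×1.67 + 341.1×0.454 = 687.1610
Σ mᵢcᵢTᵢ = 81.0676×120.7 + 451.234×10.7 + 154.8594×60.2 = 23936
T = 23936 / 687.1610 = 34.83 °C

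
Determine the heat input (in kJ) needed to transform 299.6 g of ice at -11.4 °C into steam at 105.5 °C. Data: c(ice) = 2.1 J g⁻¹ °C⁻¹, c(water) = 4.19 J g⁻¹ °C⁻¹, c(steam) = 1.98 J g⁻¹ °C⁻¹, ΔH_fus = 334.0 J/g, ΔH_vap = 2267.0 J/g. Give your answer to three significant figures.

q1 (heat ice -11.4→0.0 °C): 299.6 × 2.1 × 11.4 = 7172 J
q2 (melt at 0 °C): 299.6 × 334.0 = 100066 J
q3 (heat water 0.0→100.0 °C): 299.6 × 4.19 × 100.0 = 125532 J
q4 (vaporize at 100 °C): 299.6 × 2267.0 = 679193 J
q5 (heat steam 100.0→105.5 °C): 299.6 × 1.98 × 5.5 = 3263 J
Total: 7172 + 100066 + 125532 + 679193 + 3263 = 915226 J = 915 kJ

q = 915 kJ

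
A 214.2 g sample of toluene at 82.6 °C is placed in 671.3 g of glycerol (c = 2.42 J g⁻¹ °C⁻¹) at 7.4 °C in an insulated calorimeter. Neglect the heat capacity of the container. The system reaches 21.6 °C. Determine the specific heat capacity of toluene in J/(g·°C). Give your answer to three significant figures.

q_gained = (671.3 × 2.42) × (21.6 − 7.4) = 23070 J
q_lost = 214.2 × c × (82.6 − 21.6) = 13066.2 c
Set equal: c = 23070 / 13066.2 = 1.77 J/(g·°C)

c = 1.77 J/(g·°C)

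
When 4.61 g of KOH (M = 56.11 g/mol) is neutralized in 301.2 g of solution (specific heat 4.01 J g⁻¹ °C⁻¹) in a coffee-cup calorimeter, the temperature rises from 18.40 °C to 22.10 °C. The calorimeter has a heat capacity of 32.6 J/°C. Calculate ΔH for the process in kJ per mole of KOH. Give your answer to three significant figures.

|ΔT| = |22.10 − 18.40| = 3.70 °C
|q_surr| = (301.2 × 4.01 + 32.6) × 3.70 = 1240.412 × 3.70 = 4590 J
n(KOH) = 4.61 / 56.11 = 0.08216 mol
Temperature rose, so q_rxn = −|q_surr| = -4.590 kJ
ΔH = q_rxn / n = -55.87 kJ/mol

ΔH = -55.9 kJ/mol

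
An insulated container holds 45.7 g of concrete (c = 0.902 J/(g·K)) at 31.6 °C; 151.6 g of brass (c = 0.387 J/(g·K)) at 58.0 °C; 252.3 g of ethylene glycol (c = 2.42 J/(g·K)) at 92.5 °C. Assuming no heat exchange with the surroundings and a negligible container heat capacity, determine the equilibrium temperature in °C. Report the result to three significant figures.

Σ mᵢcᵢ(T − Tᵢ) = 0  ⇒  T = Σ mᵢcᵢTᵢ / Σ mᵢcᵢ
Σ mᵢcᵢ = 45.7×0.902 + 151.6×0.387 + 252.3×2.42 = 710.4566
Σ mᵢcᵢTᵢ = 41.2214×31.6 + 58.6692×58.0 + 610.566×92.5 = 61183
T = 61183 / 710.4566 = 86.12 °C

T_f = 86.1 °C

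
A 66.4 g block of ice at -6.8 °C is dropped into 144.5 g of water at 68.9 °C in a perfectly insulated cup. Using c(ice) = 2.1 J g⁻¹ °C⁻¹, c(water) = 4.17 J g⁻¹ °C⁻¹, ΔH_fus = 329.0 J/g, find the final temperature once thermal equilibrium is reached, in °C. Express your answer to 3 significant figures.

Heat to bring ice to 0 °C and melt it: q₁ = 66.4×2.1×6.8 + 66.4×329.0 = 22794 J
Heat the water can supply cooling to 0 °C: 144.5×4.17×68.9 = 41516.7 J > q₁, so all ice melts.
Energy balance: 144.5×4.17×(68.9 − T) = 22794 + 66.4×4.17×(T − 0)
602.565(68.9 − T) = 22794 + 276.888 T
41516.7 − 22794 = 879.453 T
T = 18722.7 / 879.453 = 21.29 °C

T_f = 21.3 °C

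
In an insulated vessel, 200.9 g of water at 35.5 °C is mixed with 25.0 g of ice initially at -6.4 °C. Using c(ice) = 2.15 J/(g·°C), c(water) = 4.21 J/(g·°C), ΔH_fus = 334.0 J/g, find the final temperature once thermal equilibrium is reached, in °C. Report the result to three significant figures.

Heat to bring ice to 0 °C and melt it: q₁ = 25.0×2.15×6.4 + 25.0×334.0 = 8694.0 J
Heat the water can supply cooling to 0 °C: 200.9×4.21×35.5 = 30025.5 J > q₁, so all ice melts.
Energy balance: 200.9×4.21×(35.5 − T) = 8694.0 + 25.0×4.21×(T − 0)
845.789(35.5 − T) = 8694.0 + 105.25 T
30025.5 − 8694.0 = 951.039 T
T = 21331.5 / 951.039 = 22.43 °C

T_f = 22.4 °C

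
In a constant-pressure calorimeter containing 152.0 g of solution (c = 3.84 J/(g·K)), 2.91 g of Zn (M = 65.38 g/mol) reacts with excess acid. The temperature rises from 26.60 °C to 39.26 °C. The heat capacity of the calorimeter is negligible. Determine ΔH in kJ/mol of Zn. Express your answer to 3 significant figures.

|ΔT| = |39.26 − 26.60| = 12.66 °C
|q_surr| = (152.0 × 3.84) × 12.66 = 583.68 × 12.66 = 7389 J
n(Zn) = 2.91 / 65.38 = 0.04451 mol
Temperature rose, so q_rxn = −|q_surr| = -7.389 kJ
ΔH = q_rxn / n = -166.0 kJ/mol

ΔH = -166 kJ/mol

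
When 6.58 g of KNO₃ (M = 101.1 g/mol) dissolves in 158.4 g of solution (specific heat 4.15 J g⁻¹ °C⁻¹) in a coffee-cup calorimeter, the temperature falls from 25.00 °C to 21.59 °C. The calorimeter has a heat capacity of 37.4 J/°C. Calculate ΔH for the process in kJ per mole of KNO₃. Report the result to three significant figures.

ΔH = 36.4 kJ/mol

|ΔT| = |21.59 − 25.00| = 3.41 °C
|q_surr| = (158.4 × 4.15 + 37.4) × 3.41 = 694.76 × 3.41 = 2369 J
n(KNO₃) = 6.58 / 101.1 = 0.06508 mol
Temperature fell, so q_rxn = +|q_surr| = 2.369 kJ
ΔH = q_rxn / n = 36.40 kJ/mol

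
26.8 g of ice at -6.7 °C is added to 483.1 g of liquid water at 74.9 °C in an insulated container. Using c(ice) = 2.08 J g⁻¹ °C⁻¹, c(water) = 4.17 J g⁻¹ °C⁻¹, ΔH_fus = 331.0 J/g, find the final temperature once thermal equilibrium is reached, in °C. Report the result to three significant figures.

Heat to bring ice to 0 °C and melt it: q₁ = 26.8×2.08×6.7 + 26.8×331.0 = 9244.3 J
Heat the water can supply cooling to 0 °C: 483.1×4.17×74.9 = 150888 J > q₁, so all ice melts.
Energy balance: 483.1×4.17×(74.9 − T) = 9244.3 + 26.8×4.17×(T − 0)
2014.527(74.9 − T) = 9244.3 + 111.756 T
150888 − 9244.3 = 2126.283 T
T = 141643.7 / 2126.283 = 66.62 °C

T_f = 66.6 °C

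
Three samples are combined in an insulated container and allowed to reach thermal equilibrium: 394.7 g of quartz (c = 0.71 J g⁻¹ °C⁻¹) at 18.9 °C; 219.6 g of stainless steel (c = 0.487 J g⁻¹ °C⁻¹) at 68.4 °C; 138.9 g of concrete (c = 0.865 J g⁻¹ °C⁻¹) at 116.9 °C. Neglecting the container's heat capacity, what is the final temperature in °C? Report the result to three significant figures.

Σ mᵢcᵢ(T − Tᵢ) = 0  ⇒  T = Σ mᵢcᵢTᵢ / Σ mᵢcᵢ
Σ mᵢcᵢ = 394.7×0.71 + 219.6×0.487 + 138.9×0.865 = 507.3307
Σ mᵢcᵢTᵢ = 280.237×18.9 + 106.9452×68.4 + 120.1485×116.9 = 26657
T = 26657 / 507.3307 = 52.54 °C

T_f = 52.5 °C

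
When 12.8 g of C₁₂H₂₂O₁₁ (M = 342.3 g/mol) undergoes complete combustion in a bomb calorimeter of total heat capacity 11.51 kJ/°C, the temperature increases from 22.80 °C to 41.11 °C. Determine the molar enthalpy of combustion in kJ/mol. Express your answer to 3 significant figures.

ΔT = 41.11 − 22.80 = 18.31 °C
q_cal = C_cal × ΔT = 11.51 × 18.31 = 210.7481 kJ
n = 12.8 / 342.3 = 0.03739 mol
q_rxn = −q_cal = -210.7481 kJ
ΔH = -210.7481 / 0.03739 = -5636 kJ/mol

ΔH = -5640 kJ/mol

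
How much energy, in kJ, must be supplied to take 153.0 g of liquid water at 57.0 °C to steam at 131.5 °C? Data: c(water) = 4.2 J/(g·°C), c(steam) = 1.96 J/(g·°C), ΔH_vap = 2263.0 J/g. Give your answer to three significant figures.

q1 (heat water 57.0→100.0 °C): 153.0 × 4.2 × 43.0 = 27632 J
q2 (vaporize at 100 °C): 153.0 × 2263.0 = 346239 J
q3 (heat steam 100.0→131.5 °C): 153.0 × 1.96 × 31.5 = 9446 J
Total: 27632 + 346239 + 9446 = 383317 J = 383 kJ

q = 383 kJ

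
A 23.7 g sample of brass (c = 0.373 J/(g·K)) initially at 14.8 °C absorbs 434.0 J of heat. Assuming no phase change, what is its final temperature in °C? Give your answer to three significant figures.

ΔT = q / (m c) = 434.0 / (23.7 × 0.373) = 49.09 °C
T_f = 14.8 + 49.09 = 63.89 °C

T_f = 63.9 °C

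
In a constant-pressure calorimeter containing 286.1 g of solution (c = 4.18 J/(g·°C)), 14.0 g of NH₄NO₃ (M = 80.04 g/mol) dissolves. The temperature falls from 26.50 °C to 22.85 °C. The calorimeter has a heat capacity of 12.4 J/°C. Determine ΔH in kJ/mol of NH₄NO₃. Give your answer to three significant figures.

|ΔT| = |22.85 − 26.50| = 3.65 °C
|q_surr| = (286.1 × 4.18 + 12.4) × 3.65 = 1208.298 × 3.65 = 4410 J
n(NH₄NO₃) = 14.0 / 80.04 = 0.1749 mol
Temperature fell, so q_rxn = +|q_surr| = 4.410 kJ
ΔH = q_rxn / n = 25.21 kJ/mol

ΔH = 25.2 kJ/mol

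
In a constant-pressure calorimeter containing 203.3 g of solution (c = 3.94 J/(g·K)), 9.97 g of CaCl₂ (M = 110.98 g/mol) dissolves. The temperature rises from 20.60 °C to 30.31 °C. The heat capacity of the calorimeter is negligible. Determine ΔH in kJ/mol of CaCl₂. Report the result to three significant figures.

|ΔT| = |30.31 − 20.60| = 9.71 °C
|q_surr| = (203.3 × 3.94) × 9.71 = 801.002 × 9.71 = 7778 J
n(CaCl₂) = 9.97 / 110.98 = 0.08984 mol
Temperature rose, so q_rxn = −|q_surr| = -7.778 kJ
ΔH = q_rxn / n = -86.58 kJ/mol

ΔH = -86.6 kJ/mol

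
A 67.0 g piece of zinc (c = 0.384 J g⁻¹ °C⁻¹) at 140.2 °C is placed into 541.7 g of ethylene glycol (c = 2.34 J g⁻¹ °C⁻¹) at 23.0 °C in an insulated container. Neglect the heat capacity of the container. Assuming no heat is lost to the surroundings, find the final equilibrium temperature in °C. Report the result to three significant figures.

T_f = 25.3 °C

Heat lost by zinc = heat gained by ethylene glycol.
(67.0)(0.384)(140.2 − T) = (541.7)(2.34)(T − 23.0)
25.728 (140.2 − T) = 1267.578 (T − 23.0)
3607.1 − 25.728 T = 1267.578 T − 29154
32761.1 = 1293.306 T
T = 25.33 °C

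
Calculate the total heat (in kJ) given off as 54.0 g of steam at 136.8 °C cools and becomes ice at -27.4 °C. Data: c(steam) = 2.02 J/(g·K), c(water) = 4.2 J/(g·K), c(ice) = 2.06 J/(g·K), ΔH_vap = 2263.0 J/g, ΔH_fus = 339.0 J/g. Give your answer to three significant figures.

q1 (cool steam 136.8→100 °C): 54.0 × 2.02 × 36.8 = 4014 J
q2 (condense at 100 °C): 54.0 × 2263.0 = 122202 J
q3 (cool water 100→0 °C): 54.0 × 4.2 × 100.0 = 22680 J
q4 (freeze at 0 °C): 54.0 × 339.0 = 18306 J
q5 (cool ice 0→-27.4 °C): 54.0 × 2.06 × 27.4 = 3048 J
Total: 4014 + 122202 + 22680 + 18306 + 3048 = 170250 J = 170 kJ

q = 170 kJ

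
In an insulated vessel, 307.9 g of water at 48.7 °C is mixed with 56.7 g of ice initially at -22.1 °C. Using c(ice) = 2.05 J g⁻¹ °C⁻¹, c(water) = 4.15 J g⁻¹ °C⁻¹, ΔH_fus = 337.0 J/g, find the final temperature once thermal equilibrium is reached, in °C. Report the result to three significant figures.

Heat to bring ice to 0 °C and melt it: q₁ = 56.7×2.05×22.1 + 56.7×337.0 = 21677 J
Heat the water can supply cooling to 0 °C: 307.9×4.15×48.7 = 62228.1 J > q₁, so all ice melts.
Energy balance: 307.9×4.15×(48.7 − T) = 21677 + 56.7×4.15×(T − 0)
1277.785(48.7 − T) = 21677 + 235.305 T
62228.1 − 21677 = 1513.090 T
T = 40551.1 / 1513.090 = 26.80 °C

T_f = 26.8 °C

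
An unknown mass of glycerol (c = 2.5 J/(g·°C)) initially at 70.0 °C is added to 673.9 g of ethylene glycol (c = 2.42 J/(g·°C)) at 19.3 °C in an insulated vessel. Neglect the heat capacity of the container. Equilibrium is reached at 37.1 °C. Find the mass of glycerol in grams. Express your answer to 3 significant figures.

q_gained = (673.9 × 2.42) × (37.1 − 19.3) = 29030 J
q_lost = m × 2.5 × (70.0 − 37.1) = 82.25 m
m = 29030 / 82.25 = 353 g

m = 353 g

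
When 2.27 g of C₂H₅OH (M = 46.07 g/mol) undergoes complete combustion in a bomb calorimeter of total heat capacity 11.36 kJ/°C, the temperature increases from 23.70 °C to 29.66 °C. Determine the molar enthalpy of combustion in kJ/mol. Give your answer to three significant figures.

ΔH = -1370 kJ/mol

ΔT = 29.66 − 23.70 = 5.96 °C
q_cal = C_cal × ΔT = 11.36 × 5.96 = 67.7056 kJ
n = 2.27 / 46.07 = 0.04927 mol
q_rxn = −q_cal = -67.7056 kJ
ΔH = -67.7056 / 0.04927 = -1374 kJ/mol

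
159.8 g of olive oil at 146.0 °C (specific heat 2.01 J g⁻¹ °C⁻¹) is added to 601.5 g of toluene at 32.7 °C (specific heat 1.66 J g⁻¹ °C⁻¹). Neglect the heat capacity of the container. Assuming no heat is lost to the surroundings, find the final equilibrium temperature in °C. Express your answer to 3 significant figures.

Heat lost by olive oil = heat gained by toluene.
(159.8)(2.01)(146.0 − T) = (601.5)(1.66)(T − 32.7)
321.198 (146.0 − T) = 998.49 (T − 32.7)
46895 − 321.198 T = 998.49 T − 32651
79546 = 1319.688 T
T = 60.28 °C

T_f = 60.3 °C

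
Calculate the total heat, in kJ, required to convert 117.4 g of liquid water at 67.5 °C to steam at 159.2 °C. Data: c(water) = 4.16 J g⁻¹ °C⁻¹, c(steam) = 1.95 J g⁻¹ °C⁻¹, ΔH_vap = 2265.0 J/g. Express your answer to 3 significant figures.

q = 295 kJ

q1 (heat water 67.5→100.0 °C): 117.4 × 4.16 × 32.5 = 15872 J
q2 (vaporize at 100 °C): 117.4 × 2265.0 = 265911 J
q3 (heat steam 100.0→159.2 °C): 117.4 × 1.95 × 59.2 = 13553 J
Total: 15872 + 265911 + 13553 = 295336 J = 295 kJ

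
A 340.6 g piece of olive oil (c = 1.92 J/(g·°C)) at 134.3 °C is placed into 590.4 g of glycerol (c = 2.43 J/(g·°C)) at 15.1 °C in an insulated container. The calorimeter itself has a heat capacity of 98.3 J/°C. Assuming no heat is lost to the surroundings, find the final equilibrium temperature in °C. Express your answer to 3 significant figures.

Heat lost by olive oil = heat gained by glycerol + calorimeter.
(340.6)(1.92)(134.3 − T) = [(590.4)(2.43) + 98.3](T − 15.1)
653.952 (134.3 − T) = 1532.972 (T − 15.1)
87826 − 653.952 T = 1532.972 T − 23148
110974 = 2186.924 T
T = 50.74 °C

T_f = 50.7 °C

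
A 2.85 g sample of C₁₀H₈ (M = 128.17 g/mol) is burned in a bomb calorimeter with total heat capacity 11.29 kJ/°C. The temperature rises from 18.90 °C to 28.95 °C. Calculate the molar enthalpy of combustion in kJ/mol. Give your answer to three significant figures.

ΔT = 28.95 − 18.90 = 10.05 °C
q_cal = C_cal × ΔT = 11.29 × 10.05 = 113.4645 kJ
n = 2.85 / 128.17 = 0.02224 mol
q_rxn = −q_cal = -113.4645 kJ
ΔH = -113.4645 / 0.02224 = -5102 kJ/mol

ΔH = -5100 kJ/mol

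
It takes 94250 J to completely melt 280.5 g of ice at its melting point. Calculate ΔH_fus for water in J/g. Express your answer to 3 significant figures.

ΔH_fus = 336 J/g

ΔH_fus = q / m = 94250 / 280.5 = 336 J/g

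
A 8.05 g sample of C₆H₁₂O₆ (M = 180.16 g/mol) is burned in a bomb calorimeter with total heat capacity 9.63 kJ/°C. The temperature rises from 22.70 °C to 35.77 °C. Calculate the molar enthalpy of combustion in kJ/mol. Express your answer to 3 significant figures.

ΔT = 35.77 − 22.70 = 13.07 °C
q_cal = C_cal × ΔT = 9.63 × 13.07 = 125.8641 kJ
n = 8.05 / 180.16 = 0.04468 mol
q_rxn = −q_cal = -125.8641 kJ
ΔH = -125.8641 / 0.04468 = -2817 kJ/mol

ΔH = -2820 kJ/mol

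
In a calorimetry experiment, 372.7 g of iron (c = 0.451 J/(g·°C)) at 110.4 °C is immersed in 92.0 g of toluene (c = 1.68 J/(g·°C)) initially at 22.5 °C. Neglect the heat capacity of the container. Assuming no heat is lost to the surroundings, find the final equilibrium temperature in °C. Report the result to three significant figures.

Heat lost by iron = heat gained by toluene.
(372.7)(0.451)(110.4 − T) = (92.0)(1.68)(T − 22.5)
168.0877 (110.4 − T) = 154.56 (T − 22.5)
18557 − 168.0877 T = 154.56 T − 3477.6
22034.6 = 322.6477 T
T = 68.29 °C

T_f = 68.3 °C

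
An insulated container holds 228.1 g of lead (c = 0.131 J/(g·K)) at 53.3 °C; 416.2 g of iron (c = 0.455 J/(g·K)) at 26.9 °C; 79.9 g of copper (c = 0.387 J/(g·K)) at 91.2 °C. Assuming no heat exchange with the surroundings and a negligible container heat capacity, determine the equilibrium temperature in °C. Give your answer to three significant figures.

Σ mᵢcᵢ(T − Tᵢ) = 0  ⇒  T = Σ mᵢcᵢTᵢ / Σ mᵢcᵢ
Σ mᵢcᵢ = 228.1×0.131 + 416.2×0.455 + 79.9×0.387 = 250.1734
Σ mᵢcᵢTᵢ = 29.8811×53.3 + 189.371×26.9 + 30.9213×91.2 = 9506.8
T = 9506.8 / 250.1734 = 38.00 °C

T_f = 38.0 °C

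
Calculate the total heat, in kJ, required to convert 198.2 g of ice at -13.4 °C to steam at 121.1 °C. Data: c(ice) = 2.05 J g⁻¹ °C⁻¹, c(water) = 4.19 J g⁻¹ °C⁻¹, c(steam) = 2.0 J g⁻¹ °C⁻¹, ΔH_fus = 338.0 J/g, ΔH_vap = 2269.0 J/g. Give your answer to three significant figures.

q1 (heat ice -13.4→0.0 °C): 198.2 × 2.05 × 13.4 = 5445 J
q2 (melt at 0 °C): 198.2 × 338.0 = 66992 J
q3 (heat water 0.0→100.0 °C): 198.2 × 4.19 × 100.0 = 83046 J
q4 (vaporize at 100 °C): 198.2 × 2269.0 = 449716 J
q5 (heat steam 100.0→121.1 °C): 198.2 × 2.0 × 21.1 = 8364 J
Total: 5445 + 66992 + 83046 + 449716 + 8364 = 613563 J = 614 kJ

q = 614 kJ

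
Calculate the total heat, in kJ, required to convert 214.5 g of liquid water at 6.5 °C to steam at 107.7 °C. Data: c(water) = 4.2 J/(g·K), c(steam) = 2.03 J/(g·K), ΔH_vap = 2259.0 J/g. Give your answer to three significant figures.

q = 572 kJ

q1 (heat water 6.5→100.0 °C): 214.5 × 4.2 × 93.5 = 84234 J
q2 (vaporize at 100 °C): 214.5 × 2259.0 = 484556 J
q3 (heat steam 100.0→107.7 °C): 214.5 × 2.03 × 7.7 = 3353 J
Total: 84234 + 484556 + 3353 = 572143 J = 572 kJ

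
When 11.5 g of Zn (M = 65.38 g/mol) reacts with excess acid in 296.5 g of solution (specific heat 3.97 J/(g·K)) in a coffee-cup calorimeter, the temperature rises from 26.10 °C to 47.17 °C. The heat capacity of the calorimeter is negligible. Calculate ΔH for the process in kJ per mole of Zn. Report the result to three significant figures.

|ΔT| = |47.17 − 26.10| = 21.07 °C
|q_surr| = (296.5 × 3.97) × 21.07 = 1177.105 × 21.07 = 24800 J
n(Zn) = 11.5 / 65.38 = 0.1759 mol
Temperature rose, so q_rxn = −|q_surr| = -24.80 kJ
ΔH = q_rxn / n = -141.0 kJ/mol

ΔH = -141 kJ/mol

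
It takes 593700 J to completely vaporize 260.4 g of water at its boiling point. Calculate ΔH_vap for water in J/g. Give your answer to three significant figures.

ΔH_vap = 2280 J/g

ΔH_vap = q / m = 593700 / 260.4 = 2280 J/g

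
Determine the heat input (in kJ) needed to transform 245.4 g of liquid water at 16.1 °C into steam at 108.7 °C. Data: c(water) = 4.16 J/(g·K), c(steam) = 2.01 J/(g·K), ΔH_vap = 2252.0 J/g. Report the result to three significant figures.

q1 (heat water 16.1→100.0 °C): 245.4 × 4.16 × 83.9 = 85650 J
q2 (vaporize at 100 °C): 245.4 × 2252.0 = 552641 J
q3 (heat steam 100.0→108.7 °C): 245.4 × 2.01 × 8.7 = 4291 J
Total: 85650 + 552641 + 4291 = 642582 J = 643 kJ

q = 643 kJ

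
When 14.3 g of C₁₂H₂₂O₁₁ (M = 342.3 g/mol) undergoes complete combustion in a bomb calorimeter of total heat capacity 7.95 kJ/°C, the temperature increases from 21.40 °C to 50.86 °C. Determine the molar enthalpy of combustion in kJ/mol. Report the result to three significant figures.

ΔT = 50.86 − 21.40 = 29.46 °C
q_cal = C_cal × ΔT = 7.95 × 29.46 = 234.207 kJ
n = 14.3 / 342.3 = 0.04178 mol
q_rxn = −q_cal = -234.207 kJ
ΔH = -234.207 / 0.04178 = -5606 kJ/mol

ΔH = -5610 kJ/mol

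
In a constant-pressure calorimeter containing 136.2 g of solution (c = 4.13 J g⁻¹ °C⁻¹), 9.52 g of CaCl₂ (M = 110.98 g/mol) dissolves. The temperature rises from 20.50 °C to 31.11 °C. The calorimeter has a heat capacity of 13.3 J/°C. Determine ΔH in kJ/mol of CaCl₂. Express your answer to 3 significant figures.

ΔH = -71.2 kJ/mol

|ΔT| = |31.11 − 20.50| = 10.61 °C
|q_surr| = (136.2 × 4.13 + 13.3) × 10.61 = 575.806 × 10.61 = 6109 J
n(CaCl₂) = 9.52 / 110.98 = 0.08578 mol
Temperature rose, so q_rxn = −|q_surr| = -6.109 kJ
ΔH = q_rxn / n = -71.22 kJ/mol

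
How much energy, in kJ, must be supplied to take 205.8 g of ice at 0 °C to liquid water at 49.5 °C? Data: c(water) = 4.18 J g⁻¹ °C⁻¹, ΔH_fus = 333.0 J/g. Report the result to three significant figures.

q = 111 kJ

q1 (melt at 0 °C): 205.8 × 333.0 = 68531 J
q2 (heat water 0.0→49.5 °C): 205.8 × 4.18 × 49.5 = 42582 J
Total: 68531 + 42582 = 111113 J = 111 kJ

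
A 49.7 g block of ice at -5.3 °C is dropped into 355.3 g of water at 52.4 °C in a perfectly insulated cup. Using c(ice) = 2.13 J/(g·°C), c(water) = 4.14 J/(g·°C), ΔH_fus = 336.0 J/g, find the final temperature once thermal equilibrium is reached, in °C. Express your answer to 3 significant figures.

T_f = 35.7 °C

Heat to bring ice to 0 °C and melt it: q₁ = 49.7×2.13×5.3 + 49.7×336.0 = 17260 J
Heat the water can supply cooling to 0 °C: 355.3×4.14×52.4 = 77077.4 J > q₁, so all ice melts.
Energy balance: 355.3×4.14×(52.4 − T) = 17260 + 49.7×4.14×(T − 0)
1470.942(52.4 − T) = 17260 + 205.758 T
77077.4 − 17260 = 1676.700 T
T = 59817.4 / 1676.700 = 35.68 °C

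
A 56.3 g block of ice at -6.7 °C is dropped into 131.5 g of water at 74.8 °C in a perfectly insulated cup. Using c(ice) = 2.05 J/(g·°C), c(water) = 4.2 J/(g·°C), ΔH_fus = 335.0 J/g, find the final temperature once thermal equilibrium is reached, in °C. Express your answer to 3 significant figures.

Heat to bring ice to 0 °C and melt it: q₁ = 56.3×2.05×6.7 + 56.3×335.0 = 19634 J
Heat the water can supply cooling to 0 °C: 131.5×4.2×74.8 = 41312.0 J > q₁, so all ice melts.
Energy balance: 131.5×4.2×(74.8 − T) = 19634 + 56.3×4.2×(T − 0)
552.3(74.8 − T) = 19634 + 236.46 T
41312.0 − 19634 = 788.76 T
T = 21678.0 / 788.76 = 27.48 °C

T_f = 27.5 °C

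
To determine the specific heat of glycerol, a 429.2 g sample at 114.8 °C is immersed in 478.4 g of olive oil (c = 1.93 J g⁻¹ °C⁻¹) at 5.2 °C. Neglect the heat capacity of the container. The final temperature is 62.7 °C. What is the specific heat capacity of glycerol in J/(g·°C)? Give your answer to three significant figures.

c = 2.37 J/(g·°C)

q_gained = (478.4 × 1.93) × (62.7 − 5.2) = 53090 J
q_lost = 429.2 × c × (114.8 − 62.7) = 22361.32 c
Set equal: c = 53090 / 22361.32 = 2.37 J/(g·°C)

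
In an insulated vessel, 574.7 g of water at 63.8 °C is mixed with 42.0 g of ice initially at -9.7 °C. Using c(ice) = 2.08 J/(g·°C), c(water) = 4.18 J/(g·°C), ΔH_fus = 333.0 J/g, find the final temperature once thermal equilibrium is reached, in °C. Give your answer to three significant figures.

T_f = 53.7 °C

Heat to bring ice to 0 °C and melt it: q₁ = 42.0×2.08×9.7 + 42.0×333.0 = 14833 J
Heat the water can supply cooling to 0 °C: 574.7×4.18×63.8 = 153263 J > q₁, so all ice melts.
Energy balance: 574.7×4.18×(63.8 − T) = 14833 + 42.0×4.18×(T − 0)
2402.246(63.8 − T) = 14833 + 175.56 T
153263 − 14833 = 2577.806 T
T = 138430 / 2577.806 = 53.70 °C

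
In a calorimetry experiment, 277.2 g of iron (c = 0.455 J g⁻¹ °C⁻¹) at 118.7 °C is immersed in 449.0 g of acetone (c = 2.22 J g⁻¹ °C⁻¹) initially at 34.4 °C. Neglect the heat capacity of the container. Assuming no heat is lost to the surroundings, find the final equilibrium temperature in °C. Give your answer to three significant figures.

Heat lost by iron = heat gained by acetone.
(277.2)(0.455)(118.7 − T) = (449.0)(2.22)(T − 34.4)
126.126 (118.7 − T) = 996.78 (T − 34.4)
14971 − 126.126 T = 996.78 T − 34289
49260 = 1122.906 T
T = 43.87 °C

T_f = 43.9 °C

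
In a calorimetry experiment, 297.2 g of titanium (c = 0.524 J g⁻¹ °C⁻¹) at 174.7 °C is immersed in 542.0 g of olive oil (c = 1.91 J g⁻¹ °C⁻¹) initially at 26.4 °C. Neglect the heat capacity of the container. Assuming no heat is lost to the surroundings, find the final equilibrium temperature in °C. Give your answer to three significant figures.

Heat lost by titanium = heat gained by olive oil.
(297.2)(0.524)(174.7 − T) = (542.0)(1.91)(T − 26.4)
155.7328 (174.7 − T) = 1035.22 (T − 26.4)
27207 − 155.7328 T = 1035.22 T − 27330
54537 = 1190.9528 T
T = 45.79 °C

T_f = 45.8 °C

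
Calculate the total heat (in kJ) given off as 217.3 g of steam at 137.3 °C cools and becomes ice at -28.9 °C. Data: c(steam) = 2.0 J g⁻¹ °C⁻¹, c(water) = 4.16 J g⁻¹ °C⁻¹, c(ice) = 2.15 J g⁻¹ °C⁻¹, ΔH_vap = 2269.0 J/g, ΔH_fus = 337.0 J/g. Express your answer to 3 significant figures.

q1 (cool steam 137.3→100 °C): 217.3 × 2.0 × 37.3 = 16211 J
q2 (condense at 100 °C): 217.3 × 2269.0 = 493054 J
q3 (cool water 100→0 °C): 217.3 × 4.16 × 100.0 = 90397 J
q4 (freeze at 0 °C): 217.3 × 337.0 = 73230 J
q5 (cool ice 0→-28.9 °C): 217.3 × 2.15 × 28.9 = 13502 J
Total: 16211 + 493054 + 90397 + 73230 + 13502 = 686394 J = 686 kJ

q = 686 kJ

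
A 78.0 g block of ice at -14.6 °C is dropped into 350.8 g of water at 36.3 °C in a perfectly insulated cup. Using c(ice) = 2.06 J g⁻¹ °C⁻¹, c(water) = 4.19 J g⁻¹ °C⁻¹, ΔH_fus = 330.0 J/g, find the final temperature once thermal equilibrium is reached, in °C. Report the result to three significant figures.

T_f = 14.1 °C

Heat to bring ice to 0 °C and melt it: q₁ = 78.0×2.06×14.6 + 78.0×330.0 = 28086 J
Heat the water can supply cooling to 0 °C: 350.8×4.19×36.3 = 53355.6 J > q₁, so all ice melts.
Energy balance: 350.8×4.19×(36.3 − T) = 28086 + 78.0×4.19×(T − 0)
1469.852(36.3 − T) = 28086 + 326.82 T
53355.6 − 28086 = 1796.672 T
T = 25269.6 / 1796.672 = 14.06 °C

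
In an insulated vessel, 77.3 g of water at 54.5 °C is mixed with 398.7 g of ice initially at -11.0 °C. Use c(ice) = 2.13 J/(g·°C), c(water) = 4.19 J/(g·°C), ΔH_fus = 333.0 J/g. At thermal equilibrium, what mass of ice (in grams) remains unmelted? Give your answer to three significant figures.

Heat to warm all ice to 0 °C: 398.7×2.13×11.0 = 9341.5 J
Heat released by water cooling to 0 °C: 77.3×4.19×54.5 = 17652 J
17652 J < 9341.5 + 398.7×333.0 = 142108.6 J, so not all ice melts; final T = 0 °C.
Heat left for melting: 17652 − 9341.5 = 8310.5 J
Mass melted = 8310.5 / 333.0 = 24.96 g
Ice remaining = 398.7 − 24.96 = 373.74 g

m_ice remaining = 374 g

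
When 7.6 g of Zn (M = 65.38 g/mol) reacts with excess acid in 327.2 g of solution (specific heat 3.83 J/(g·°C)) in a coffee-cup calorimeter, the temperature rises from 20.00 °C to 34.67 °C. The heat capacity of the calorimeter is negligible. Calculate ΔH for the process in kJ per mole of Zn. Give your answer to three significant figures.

ΔH = -158 kJ/mol

|ΔT| = |34.67 − 20.00| = 14.67 °C
|q_surr| = (327.2 × 3.83) × 14.67 = 1253.176 × 14.67 = 18380 J
n(Zn) = 7.6 / 65.38 = 0.1162 mol
Temperature rose, so q_rxn = −|q_surr| = -18.38 kJ
ΔH = q_rxn / n = -158.2 kJ/mol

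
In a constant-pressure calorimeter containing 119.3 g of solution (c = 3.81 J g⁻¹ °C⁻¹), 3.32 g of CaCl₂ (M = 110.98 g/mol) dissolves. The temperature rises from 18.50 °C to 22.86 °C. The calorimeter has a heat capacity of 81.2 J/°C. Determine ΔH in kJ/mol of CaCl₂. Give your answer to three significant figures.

ΔH = -78.1 kJ/mol

|ΔT| = |22.86 − 18.50| = 4.36 °C
|q_surr| = (119.3 × 3.81 + 81.2) × 4.36 = 535.733 × 4.36 = 2336 J
n(CaCl₂) = 3.32 / 110.98 = 0.02992 mol
Temperature rose, so q_rxn = −|q_surr| = -2.336 kJ
ΔH = q_rxn / n = -78.07 kJ/mol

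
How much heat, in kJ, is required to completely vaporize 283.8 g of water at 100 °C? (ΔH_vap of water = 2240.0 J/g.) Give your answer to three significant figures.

q = 636 kJ

q = m × ΔH_vap = 283.8 × 2240.0 = 635700 J = 636 kJ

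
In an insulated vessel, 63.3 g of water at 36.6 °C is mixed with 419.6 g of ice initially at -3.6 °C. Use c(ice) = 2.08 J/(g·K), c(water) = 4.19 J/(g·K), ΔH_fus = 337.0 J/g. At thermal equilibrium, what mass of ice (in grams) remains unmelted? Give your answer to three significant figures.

m_ice remaining = 400 g

Heat to warm all ice to 0 °C: 419.6×2.08×3.6 = 3142.0 J
Heat released by water cooling to 0 °C: 63.3×4.19×36.6 = 9707.3 J
9707.3 J < 3142.0 + 419.6×337.0 = 144547.2 J, so not all ice melts; final T = 0 °C.
Heat left for melting: 9707.3 − 3142.0 = 6565.3 J
Mass melted = 6565.3 / 337.0 = 19.48 g
Ice remaining = 419.6 − 19.48 = 400.12 g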